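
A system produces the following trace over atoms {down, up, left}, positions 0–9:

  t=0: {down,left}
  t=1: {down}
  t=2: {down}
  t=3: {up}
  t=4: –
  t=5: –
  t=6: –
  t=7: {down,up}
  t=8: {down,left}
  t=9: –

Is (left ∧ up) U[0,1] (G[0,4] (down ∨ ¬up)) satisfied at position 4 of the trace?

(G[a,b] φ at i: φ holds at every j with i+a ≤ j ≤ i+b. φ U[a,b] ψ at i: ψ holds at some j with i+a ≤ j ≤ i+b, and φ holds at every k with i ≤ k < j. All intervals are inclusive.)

Yes

Need some j in [4,5] with G[0,4] (down ∨ ¬up), and (left ∧ up) at every k in [4,j-1].
  j=4: G[0,4] (down ∨ ¬up) holds; no prefix to check → satisfied.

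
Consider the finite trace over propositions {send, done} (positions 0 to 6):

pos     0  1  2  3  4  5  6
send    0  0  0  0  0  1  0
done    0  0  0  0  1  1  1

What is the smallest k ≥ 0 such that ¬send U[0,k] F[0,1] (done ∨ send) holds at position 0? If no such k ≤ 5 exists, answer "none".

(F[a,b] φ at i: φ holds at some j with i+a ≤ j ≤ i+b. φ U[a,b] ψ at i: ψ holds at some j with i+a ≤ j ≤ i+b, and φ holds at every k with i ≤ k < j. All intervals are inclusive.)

3

Need earliest j ≥ 0 with F[0,1] (done ∨ send), and ¬send at every k in [0,j-1].
  j=0: rhs fails.
  j=1: rhs fails.
  j=2: rhs fails.
  j=3: rhs holds; lhs holds on [0,2]. k = 3.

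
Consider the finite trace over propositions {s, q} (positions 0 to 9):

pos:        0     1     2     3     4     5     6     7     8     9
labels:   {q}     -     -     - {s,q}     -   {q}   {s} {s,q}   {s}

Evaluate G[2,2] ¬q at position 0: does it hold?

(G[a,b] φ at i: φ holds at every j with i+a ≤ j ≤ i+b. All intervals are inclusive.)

Check ¬q at every j in [2,2]:
  j=2: true
All positions satisfy it → formula holds.

True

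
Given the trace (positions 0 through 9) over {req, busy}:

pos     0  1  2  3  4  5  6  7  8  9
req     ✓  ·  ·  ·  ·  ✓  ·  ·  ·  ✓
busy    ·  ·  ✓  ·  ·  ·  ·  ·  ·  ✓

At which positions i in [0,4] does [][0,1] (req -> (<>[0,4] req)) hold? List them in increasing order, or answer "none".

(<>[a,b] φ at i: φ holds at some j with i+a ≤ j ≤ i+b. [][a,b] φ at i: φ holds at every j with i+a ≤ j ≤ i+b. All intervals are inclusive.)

Evaluate at each i in [0,4]:
  i=0: ✓ (all of [0,1])
  i=1: ✓ (all of [1,2])
  i=2: ✓ (all of [2,3])
  i=3: ✓ (all of [3,4])
  i=4: ✓ (all of [4,5])

0, 1, 2, 3, 4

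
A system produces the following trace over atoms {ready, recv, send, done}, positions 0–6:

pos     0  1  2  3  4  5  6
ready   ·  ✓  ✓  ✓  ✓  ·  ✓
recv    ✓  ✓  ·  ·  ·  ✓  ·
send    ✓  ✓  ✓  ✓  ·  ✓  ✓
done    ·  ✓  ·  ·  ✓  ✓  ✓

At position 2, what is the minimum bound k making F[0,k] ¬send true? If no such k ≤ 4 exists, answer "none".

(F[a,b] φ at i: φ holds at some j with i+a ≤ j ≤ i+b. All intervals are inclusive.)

2

Scan j = 2,3,… for ¬send:
  j=2: fails
  j=3: fails
  j=4: holds
First hit at j=4, so smallest k = 4-2 = 2.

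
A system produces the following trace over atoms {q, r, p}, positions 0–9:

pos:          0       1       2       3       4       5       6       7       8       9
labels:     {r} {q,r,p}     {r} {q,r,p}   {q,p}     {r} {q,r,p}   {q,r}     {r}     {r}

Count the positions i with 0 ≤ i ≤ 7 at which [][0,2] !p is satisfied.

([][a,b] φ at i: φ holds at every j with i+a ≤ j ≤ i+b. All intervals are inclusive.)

Evaluate at each i in [0,7]:
  i=0: ✗ (fails at j=1)
  i=1: ✗ (fails at j=1)
  i=2: ✗ (fails at j=3)
  i=3: ✗ (fails at j=3)
  i=4: ✗ (fails at j=4)
  i=5: ✗ (fails at j=6)
  i=6: ✗ (fails at j=6)
  i=7: ✓ (all of [7,9])
Positions where it holds: {7} → 1.

1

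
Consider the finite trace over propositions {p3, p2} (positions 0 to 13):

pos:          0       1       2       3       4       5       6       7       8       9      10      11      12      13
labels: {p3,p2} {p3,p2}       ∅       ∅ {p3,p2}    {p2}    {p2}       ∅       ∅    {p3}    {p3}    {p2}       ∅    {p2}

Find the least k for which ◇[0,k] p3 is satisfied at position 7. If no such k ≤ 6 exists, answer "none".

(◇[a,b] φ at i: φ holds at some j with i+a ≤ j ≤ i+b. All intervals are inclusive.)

2

Scan j = 7,8,… for p3:
  j=7: fails
  j=8: fails
  j=9: holds
First hit at j=9, so smallest k = 9-7 = 2.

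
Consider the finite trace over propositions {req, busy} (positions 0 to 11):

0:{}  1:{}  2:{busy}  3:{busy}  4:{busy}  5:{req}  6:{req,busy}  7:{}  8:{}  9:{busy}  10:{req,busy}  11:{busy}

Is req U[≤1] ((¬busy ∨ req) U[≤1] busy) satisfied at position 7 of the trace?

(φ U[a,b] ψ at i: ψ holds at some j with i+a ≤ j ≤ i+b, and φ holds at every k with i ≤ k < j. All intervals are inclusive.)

Need some j in [7,8] with ((¬busy ∨ req) U[≤1] busy), and req at every k in [7,j-1].
  j=7: ((¬busy ∨ req) U[≤1] busy) — fails.
  j=8: ((¬busy ∨ req) U[≤1] busy) holds, but req fails at k=7 → not this j.
No j in the window works → until fails.

False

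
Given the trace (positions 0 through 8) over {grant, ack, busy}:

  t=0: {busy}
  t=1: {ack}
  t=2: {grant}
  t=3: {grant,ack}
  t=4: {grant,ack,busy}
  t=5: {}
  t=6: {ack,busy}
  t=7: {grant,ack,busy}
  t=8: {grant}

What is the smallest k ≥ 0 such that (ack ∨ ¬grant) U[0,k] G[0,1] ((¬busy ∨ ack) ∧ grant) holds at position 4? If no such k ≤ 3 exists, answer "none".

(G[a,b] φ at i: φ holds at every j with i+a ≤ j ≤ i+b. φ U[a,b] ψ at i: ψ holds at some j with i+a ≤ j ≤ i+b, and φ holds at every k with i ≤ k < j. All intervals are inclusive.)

Need earliest j ≥ 4 with G[0,1] ((¬busy ∨ ack) ∧ grant), and (ack ∨ ¬grant) at every k in [4,j-1].
  j=4: rhs fails.
  j=5: rhs fails.
  j=6: rhs fails.
  j=7: rhs holds; lhs holds on [4,6]. k = 3.

3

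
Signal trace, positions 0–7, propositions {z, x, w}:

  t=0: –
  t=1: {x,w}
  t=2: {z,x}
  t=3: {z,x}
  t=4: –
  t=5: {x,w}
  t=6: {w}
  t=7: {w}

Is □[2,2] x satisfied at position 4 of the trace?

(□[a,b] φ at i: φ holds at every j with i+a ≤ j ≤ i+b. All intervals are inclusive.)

Check x at every j in [6,6]:
  j=6: false
Fails at j=6 → formula fails.

No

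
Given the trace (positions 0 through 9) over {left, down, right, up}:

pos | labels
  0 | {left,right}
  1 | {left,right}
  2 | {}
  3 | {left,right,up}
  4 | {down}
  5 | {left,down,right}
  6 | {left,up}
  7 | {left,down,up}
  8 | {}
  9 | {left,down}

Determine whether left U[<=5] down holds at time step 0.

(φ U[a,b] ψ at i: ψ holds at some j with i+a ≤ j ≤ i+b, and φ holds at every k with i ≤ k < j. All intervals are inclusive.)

Need some j in [0,5] with down, and left at every k in [0,j-1].
  j=0: down false.
  j=1: down false.
  j=2: down false.
  j=3: down false.
  j=4: down holds, but left fails at k=2 → not this j.
  j=5: down holds, but left fails at k=2 → not this j.
No j in the window works → until fails.

Does not hold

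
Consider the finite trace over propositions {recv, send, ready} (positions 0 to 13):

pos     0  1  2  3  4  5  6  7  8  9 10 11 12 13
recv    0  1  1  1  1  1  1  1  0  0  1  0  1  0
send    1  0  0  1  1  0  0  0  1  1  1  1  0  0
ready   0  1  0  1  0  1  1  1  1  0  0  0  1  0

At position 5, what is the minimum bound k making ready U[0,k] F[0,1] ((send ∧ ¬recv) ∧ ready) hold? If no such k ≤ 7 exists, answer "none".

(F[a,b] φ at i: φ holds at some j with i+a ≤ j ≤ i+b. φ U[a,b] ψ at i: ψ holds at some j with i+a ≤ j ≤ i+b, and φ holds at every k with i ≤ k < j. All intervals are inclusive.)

Need earliest j ≥ 5 with F[0,1] ((send ∧ ¬recv) ∧ ready), and ready at every k in [5,j-1].
  j=5: rhs fails.
  j=6: rhs fails.
  j=7: rhs holds; lhs holds on [5,6]. k = 2.

2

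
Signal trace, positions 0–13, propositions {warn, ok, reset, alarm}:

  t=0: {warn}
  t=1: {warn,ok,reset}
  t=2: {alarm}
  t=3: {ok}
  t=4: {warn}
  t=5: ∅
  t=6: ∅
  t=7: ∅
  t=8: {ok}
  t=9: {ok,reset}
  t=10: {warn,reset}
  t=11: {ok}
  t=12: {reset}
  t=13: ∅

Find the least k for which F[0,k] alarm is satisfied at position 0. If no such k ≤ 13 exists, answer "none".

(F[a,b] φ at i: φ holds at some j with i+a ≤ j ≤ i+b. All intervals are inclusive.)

Scan j = 0,1,… for alarm:
  j=0: fails
  j=1: fails
  j=2: holds
First hit at j=2, so smallest k = 2-0 = 2.

2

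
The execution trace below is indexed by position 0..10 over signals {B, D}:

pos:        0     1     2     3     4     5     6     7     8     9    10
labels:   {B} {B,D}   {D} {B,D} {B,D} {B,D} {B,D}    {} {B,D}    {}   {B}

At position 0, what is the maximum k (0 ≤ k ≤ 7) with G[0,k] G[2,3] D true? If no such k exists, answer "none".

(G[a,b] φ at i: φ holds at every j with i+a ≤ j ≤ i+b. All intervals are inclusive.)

3

G[2,3] D must hold from j=0 onward; find where it first fails.
  j=0: holds
  j=1: holds
  j=2: holds
  j=3: holds
  j=4: fails
Holds on [0,3], so largest k = 3.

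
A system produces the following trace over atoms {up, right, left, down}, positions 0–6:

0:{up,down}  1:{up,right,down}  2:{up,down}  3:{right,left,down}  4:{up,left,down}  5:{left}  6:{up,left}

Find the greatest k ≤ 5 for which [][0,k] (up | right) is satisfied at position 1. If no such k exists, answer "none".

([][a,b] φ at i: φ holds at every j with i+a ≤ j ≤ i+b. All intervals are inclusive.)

3

(up | right) must hold from j=1 onward; find where it first fails.
  j=1: holds
  j=2: holds
  j=3: holds
  j=4: holds
  j=5: fails
Holds on [1,4], so largest k = 3.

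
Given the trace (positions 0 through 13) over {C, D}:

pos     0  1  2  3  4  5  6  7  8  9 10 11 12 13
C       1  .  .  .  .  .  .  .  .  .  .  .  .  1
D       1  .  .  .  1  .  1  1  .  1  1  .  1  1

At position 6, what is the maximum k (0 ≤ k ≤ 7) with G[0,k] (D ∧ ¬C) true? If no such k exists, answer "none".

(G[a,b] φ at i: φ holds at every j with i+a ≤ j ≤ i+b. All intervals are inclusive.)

1

(D ∧ ¬C) must hold from j=6 onward; find where it first fails.
  j=6: holds
  j=7: holds
  j=8: fails
Holds on [6,7], so largest k = 1.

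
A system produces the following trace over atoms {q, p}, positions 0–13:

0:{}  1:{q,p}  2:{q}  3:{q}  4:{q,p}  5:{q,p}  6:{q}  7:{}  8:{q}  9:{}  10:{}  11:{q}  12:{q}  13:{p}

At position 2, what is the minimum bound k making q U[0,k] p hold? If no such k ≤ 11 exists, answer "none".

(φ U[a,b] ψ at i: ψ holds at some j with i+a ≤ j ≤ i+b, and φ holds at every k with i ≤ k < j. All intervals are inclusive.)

Need earliest j ≥ 2 with p, and q at every k in [2,j-1].
  j=2: rhs fails.
  j=3: rhs fails.
  j=4: rhs holds; lhs holds on [2,3]. k = 2.

2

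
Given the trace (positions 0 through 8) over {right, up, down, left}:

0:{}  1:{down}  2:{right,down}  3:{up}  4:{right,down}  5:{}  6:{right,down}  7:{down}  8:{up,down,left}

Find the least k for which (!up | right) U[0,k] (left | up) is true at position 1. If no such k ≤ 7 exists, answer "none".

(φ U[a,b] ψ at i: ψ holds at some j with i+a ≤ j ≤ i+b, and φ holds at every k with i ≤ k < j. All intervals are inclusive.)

Need earliest j ≥ 1 with (left | up), and (!up | right) at every k in [1,j-1].
  j=1: rhs fails.
  j=2: rhs fails.
  j=3: rhs holds; lhs holds on [1,2]. k = 2.

2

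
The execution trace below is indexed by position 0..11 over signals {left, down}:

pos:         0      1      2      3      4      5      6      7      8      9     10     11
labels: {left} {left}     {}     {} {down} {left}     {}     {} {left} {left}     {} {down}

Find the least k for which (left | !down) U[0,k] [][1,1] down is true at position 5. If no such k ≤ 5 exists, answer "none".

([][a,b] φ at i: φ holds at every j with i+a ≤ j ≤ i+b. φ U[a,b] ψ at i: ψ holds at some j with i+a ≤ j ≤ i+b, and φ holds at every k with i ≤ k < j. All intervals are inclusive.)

Need earliest j ≥ 5 with [][1,1] down, and (left | !down) at every k in [5,j-1].
  j=5: rhs fails.
  j=6: rhs fails.
  j=7: rhs fails.
  j=8: rhs fails.
  j=9: rhs fails.
  j=10: rhs holds; lhs holds on [5,9]. k = 5.

5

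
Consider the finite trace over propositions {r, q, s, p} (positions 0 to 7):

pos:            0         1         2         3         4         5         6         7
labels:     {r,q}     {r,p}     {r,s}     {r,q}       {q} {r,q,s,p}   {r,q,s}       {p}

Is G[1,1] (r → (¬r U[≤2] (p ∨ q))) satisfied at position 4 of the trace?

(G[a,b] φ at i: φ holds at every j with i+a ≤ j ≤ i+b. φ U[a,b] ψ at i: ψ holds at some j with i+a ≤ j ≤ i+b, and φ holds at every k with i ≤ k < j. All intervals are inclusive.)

Check (r → (¬r U[≤2] (p ∨ q))) at every j in [5,5]:
  j=5: antecedent true; consequent holds → ✓
All positions satisfy it → formula holds.

True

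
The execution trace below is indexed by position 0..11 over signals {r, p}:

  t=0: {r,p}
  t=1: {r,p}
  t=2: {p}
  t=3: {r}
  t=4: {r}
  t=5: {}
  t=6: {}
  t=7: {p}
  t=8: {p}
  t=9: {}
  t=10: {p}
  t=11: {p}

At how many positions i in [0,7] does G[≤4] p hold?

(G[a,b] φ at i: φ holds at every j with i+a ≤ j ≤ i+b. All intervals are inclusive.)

Evaluate at each i in [0,7]:
  i=0: ✗ (fails at j=3)
  i=1: ✗ (fails at j=3)
  i=2: ✗ (fails at j=3)
  i=3: ✗ (fails at j=3)
  i=4: ✗ (fails at j=4)
  i=5: ✗ (fails at j=5)
  i=6: ✗ (fails at j=6)
  i=7: ✗ (fails at j=9)
Positions where it holds: {} → 0.

0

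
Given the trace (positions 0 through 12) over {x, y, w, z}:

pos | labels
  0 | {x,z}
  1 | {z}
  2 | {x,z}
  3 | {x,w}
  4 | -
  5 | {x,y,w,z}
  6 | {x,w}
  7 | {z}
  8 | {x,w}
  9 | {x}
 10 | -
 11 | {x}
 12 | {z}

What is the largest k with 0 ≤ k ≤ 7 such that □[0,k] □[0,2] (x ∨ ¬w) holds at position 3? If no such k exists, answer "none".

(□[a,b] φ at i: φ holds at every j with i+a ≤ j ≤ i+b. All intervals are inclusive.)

□[0,2] (x ∨ ¬w) must hold from j=3 onward; find where it first fails.
  j=3: holds
  j=4: holds
  j=5: holds
  j=6: holds
  j=7: holds
  j=8: holds
  j=9: holds
  j=10: holds
Holds through j=10; largest k = 7.

7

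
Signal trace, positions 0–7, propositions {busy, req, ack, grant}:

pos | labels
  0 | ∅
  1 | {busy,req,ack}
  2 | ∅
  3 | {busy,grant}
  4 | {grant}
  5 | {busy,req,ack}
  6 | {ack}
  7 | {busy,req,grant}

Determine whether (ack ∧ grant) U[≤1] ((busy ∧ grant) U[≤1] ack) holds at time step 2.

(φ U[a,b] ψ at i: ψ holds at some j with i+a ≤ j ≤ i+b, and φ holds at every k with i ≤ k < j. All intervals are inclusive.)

Need some j in [2,3] with ((busy ∧ grant) U[≤1] ack), and (ack ∧ grant) at every k in [2,j-1].
  j=2: ((busy ∧ grant) U[≤1] ack) — fails.
  j=3: ((busy ∧ grant) U[≤1] ack) — fails.
No j in the window works → until fails.

No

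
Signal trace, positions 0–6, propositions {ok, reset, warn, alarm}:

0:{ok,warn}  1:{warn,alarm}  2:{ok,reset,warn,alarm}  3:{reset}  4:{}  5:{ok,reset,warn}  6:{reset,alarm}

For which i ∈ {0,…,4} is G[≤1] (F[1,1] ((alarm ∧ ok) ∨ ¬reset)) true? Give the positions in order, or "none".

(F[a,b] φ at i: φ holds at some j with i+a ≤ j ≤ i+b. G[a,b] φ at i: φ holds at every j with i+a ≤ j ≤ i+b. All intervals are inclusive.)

Evaluate at each i in [0,4]:
  i=0: ✓ (all of [0,1])
  i=1: ✗ (fails at j=2)
  i=2: ✗ (fails at j=2)
  i=3: ✗ (fails at j=4)
  i=4: ✗ (fails at j=4)

0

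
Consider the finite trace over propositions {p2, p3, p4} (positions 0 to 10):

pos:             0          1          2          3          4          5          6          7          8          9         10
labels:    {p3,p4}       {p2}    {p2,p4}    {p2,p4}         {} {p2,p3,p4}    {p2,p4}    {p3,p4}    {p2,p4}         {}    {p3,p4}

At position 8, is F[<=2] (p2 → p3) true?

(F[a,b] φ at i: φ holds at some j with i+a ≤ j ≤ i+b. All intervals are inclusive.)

Holds

Check (p2 → p3) at each j in [8,10]:
  j=8: false
  j=9: true
  j=10: true
Found at j=9 → formula holds.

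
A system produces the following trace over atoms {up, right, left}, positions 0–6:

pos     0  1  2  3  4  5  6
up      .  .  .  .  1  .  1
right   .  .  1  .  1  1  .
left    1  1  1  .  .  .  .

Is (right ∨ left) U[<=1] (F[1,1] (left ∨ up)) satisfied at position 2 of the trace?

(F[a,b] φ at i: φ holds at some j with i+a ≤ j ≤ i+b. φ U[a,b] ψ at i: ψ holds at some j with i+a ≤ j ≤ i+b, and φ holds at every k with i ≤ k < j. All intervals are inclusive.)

True

Need some j in [2,3] with F[1,1] (left ∨ up), and (right ∨ left) at every k in [2,j-1].
  j=2: F[1,1] (left ∨ up) — fails (none in [3,3]).
  j=3: F[1,1] (left ∨ up) holds; (right ∨ left) holds at every k in [2,2] → satisfied.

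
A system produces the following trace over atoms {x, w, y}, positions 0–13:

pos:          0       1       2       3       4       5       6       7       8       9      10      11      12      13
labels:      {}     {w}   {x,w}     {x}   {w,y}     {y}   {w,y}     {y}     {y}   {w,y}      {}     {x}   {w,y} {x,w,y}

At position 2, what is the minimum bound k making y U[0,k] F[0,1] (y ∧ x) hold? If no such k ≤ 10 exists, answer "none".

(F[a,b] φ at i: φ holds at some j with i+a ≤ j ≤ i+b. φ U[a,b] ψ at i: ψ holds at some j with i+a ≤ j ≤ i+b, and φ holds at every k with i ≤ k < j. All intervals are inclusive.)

Need earliest j ≥ 2 with F[0,1] (y ∧ x), and y at every k in [2,j-1].
  j=2: rhs fails.
  j=3: rhs fails.
  j=4: rhs fails.
  j=5: rhs fails.
  j=6: rhs fails.
  j=7: rhs fails.
  j=8: rhs fails.
  j=9: rhs fails.
  j=10: rhs fails.
  j=11: rhs fails.
  j=12: rhs holds but lhs fails at k=2.
No witness within the range → none.

none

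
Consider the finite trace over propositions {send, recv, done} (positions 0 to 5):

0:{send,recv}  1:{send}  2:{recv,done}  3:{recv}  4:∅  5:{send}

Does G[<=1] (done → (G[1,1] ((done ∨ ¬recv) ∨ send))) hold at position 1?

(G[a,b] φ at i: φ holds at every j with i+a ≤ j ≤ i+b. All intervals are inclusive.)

No

Check (done → (G[1,1] ((done ∨ ¬recv) ∨ send))) at every j in [1,2]:
  j=1: antecedent false → ✓
  j=2: antecedent true; consequent fails at 3 → ✗
Fails at j=2 → formula fails.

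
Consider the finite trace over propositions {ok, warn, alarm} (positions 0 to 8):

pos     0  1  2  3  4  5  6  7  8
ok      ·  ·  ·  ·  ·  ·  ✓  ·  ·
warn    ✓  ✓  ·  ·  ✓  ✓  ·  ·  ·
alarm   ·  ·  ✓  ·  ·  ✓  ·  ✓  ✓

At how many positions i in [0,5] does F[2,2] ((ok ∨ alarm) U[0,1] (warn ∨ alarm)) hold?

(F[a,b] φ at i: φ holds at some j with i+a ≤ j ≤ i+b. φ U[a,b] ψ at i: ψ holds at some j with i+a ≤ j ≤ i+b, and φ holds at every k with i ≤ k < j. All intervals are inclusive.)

5

Evaluate at each i in [0,5]:
  i=0: ✓ (witness j=2)
  i=1: ✗ (none in [3,3])
  i=2: ✓ (witness j=4)
  i=3: ✓ (witness j=5)
  i=4: ✓ (witness j=6)
  i=5: ✓ (witness j=7)
Positions where it holds: {0, 2, 3, 4, 5} → 5.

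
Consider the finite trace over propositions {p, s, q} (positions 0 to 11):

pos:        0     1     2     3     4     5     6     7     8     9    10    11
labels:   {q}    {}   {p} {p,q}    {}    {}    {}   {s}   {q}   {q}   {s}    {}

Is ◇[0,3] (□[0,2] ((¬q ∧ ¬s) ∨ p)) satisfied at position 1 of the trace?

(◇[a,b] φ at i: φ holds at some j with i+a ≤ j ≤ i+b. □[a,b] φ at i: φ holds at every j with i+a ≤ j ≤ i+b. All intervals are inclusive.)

Check □[0,2] ((¬q ∧ ¬s) ∨ p) at each j in [1,4]:
  j=1: holds on [1,3]
  j=2: holds on [2,4]
  j=3: holds on [3,5]
  j=4: holds on [4,6]
Found at j=1 → formula holds.

True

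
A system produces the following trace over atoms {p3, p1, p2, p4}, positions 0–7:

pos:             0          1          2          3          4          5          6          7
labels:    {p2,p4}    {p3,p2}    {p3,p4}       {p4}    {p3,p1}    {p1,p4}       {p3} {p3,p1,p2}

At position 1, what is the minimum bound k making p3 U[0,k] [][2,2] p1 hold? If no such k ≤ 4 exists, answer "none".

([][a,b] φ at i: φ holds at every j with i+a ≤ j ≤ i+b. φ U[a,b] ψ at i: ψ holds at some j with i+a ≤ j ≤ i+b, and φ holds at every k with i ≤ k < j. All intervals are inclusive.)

Need earliest j ≥ 1 with [][2,2] p1, and p3 at every k in [1,j-1].
  j=1: rhs fails.
  j=2: rhs holds; lhs holds on [1,1]. k = 1.

1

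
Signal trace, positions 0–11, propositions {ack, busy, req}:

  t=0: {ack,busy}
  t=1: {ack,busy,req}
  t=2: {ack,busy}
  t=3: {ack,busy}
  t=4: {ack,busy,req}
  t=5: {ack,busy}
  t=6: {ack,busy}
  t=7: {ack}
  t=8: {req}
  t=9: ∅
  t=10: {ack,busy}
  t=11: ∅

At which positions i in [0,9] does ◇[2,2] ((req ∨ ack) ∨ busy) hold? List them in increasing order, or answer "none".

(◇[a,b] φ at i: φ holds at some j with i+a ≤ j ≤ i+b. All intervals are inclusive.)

Evaluate at each i in [0,9]:
  i=0: ✓ (witness j=2)
  i=1: ✓ (witness j=3)
  i=2: ✓ (witness j=4)
  i=3: ✓ (witness j=5)
  i=4: ✓ (witness j=6)
  i=5: ✓ (witness j=7)
  i=6: ✓ (witness j=8)
  i=7: ✗ (none in [9,9])
  i=8: ✓ (witness j=10)
  i=9: ✗ (none in [11,11])

0, 1, 2, 3, 4, 5, 6, 8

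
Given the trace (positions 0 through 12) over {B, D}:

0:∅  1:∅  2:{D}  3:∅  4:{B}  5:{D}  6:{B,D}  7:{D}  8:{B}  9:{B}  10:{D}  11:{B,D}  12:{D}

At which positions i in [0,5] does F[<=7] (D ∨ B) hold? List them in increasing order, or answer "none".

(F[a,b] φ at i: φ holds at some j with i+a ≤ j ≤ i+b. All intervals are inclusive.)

0, 1, 2, 3, 4, 5

Evaluate at each i in [0,5]:
  i=0: ✓ (witness j=2)
  i=1: ✓ (witness j=2)
  i=2: ✓ (witness j=2)
  i=3: ✓ (witness j=4)
  i=4: ✓ (witness j=4)
  i=5: ✓ (witness j=5)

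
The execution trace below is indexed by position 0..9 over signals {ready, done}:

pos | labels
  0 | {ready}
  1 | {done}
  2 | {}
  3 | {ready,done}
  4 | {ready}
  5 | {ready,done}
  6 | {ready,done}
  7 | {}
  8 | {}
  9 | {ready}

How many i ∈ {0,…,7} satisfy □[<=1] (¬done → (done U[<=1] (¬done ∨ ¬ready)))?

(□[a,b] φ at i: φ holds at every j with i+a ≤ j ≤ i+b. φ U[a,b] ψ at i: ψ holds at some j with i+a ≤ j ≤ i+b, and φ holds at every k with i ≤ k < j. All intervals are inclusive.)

Evaluate at each i in [0,7]:
  i=0: ✓ (all of [0,1])
  i=1: ✓ (all of [1,2])
  i=2: ✓ (all of [2,3])
  i=3: ✓ (all of [3,4])
  i=4: ✓ (all of [4,5])
  i=5: ✓ (all of [5,6])
  i=6: ✓ (all of [6,7])
  i=7: ✓ (all of [7,8])
Positions where it holds: {0, 1, 2, 3, 4, 5, 6, 7} → 8.

8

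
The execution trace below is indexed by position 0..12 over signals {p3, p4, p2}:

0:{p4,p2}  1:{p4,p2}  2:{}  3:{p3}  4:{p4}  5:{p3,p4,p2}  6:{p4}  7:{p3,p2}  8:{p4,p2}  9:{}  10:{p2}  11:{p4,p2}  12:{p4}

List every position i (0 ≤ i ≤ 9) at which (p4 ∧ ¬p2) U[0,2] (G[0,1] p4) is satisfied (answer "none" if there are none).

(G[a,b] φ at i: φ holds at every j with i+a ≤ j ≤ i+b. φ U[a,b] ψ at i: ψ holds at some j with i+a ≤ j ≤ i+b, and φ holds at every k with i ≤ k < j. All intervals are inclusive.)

Evaluate at each i in [0,9]:
  i=0: ✓ (rhs at j=0)
  i=1: ✗ (no rhs in [1,3])
  i=2: ✗ (lhs fails at k=2 before rhs at j=4)
  i=3: ✗ (lhs fails at k=3 before rhs at j=4)
  i=4: ✓ (rhs at j=4)
  i=5: ✓ (rhs at j=5)
  i=6: ✗ (no rhs in [6,8])
  i=7: ✗ (no rhs in [7,9])
  i=8: ✗ (no rhs in [8,10])
  i=9: ✗ (lhs fails at k=9 before rhs at j=11)

0, 4, 5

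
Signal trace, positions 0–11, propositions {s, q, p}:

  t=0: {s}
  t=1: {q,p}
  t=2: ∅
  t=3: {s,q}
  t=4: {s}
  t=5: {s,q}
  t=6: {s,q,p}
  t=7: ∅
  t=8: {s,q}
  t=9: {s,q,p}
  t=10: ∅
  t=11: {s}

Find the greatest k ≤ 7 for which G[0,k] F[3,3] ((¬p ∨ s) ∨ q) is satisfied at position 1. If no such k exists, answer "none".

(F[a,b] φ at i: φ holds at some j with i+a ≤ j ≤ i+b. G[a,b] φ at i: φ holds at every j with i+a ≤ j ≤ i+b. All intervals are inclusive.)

F[3,3] ((¬p ∨ s) ∨ q) must hold from j=1 onward; find where it first fails.
  j=1: holds
  j=2: holds
  j=3: holds
  j=4: holds
  j=5: holds
  j=6: holds
  j=7: holds
  j=8: holds
Holds through j=8; largest k = 7.

7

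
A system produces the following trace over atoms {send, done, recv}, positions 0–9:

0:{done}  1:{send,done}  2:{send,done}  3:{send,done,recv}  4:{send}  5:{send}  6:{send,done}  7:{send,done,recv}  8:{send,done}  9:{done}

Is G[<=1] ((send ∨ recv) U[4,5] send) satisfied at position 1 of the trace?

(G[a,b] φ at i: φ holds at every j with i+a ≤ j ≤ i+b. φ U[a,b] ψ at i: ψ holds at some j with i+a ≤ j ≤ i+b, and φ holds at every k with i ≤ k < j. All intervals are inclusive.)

True

Check ((send ∨ recv) U[4,5] send) at every j in [1,2]:
  j=1: holds
  j=2: holds
All positions satisfy it → formula holds.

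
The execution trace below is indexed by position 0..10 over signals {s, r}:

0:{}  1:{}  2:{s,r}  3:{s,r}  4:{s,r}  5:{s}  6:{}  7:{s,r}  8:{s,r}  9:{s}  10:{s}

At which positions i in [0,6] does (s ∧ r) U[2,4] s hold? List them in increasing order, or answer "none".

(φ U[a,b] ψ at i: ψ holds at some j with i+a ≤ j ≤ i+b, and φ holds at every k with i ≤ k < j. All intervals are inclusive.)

Evaluate at each i in [0,6]:
  i=0: ✗ (lhs fails at k=0 before rhs at j=2)
  i=1: ✗ (lhs fails at k=1 before rhs at j=3)
  i=2: ✓ (rhs at j=4; lhs holds on [2,3])
  i=3: ✓ (rhs at j=5; lhs holds on [3,4])
  i=4: ✗ (lhs fails at k=5 before rhs at j=7)
  i=5: ✗ (lhs fails at k=5 before rhs at j=7)
  i=6: ✗ (lhs fails at k=6 before rhs at j=8)

2, 3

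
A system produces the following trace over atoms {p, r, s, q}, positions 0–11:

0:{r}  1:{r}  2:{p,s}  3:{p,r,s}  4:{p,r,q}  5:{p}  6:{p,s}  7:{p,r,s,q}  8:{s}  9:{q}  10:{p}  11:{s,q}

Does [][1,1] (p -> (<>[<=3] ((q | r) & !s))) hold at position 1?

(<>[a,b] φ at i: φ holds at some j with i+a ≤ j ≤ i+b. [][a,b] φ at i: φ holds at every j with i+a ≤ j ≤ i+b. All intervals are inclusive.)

Yes

Check (p -> (<>[<=3] ((q | r) & !s))) at every j in [2,2]:
  j=2: antecedent true; consequent holds (witness at 4) → ✓
All positions satisfy it → formula holds.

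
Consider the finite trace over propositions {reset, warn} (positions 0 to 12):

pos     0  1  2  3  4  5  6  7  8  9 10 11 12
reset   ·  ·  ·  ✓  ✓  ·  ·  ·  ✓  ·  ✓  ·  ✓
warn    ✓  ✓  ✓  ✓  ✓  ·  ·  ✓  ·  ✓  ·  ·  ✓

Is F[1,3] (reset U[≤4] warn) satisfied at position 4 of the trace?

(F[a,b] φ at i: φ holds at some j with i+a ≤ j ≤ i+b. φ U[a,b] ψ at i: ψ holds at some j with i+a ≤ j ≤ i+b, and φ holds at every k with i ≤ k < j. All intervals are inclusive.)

Holds

Check (reset U[≤4] warn) at each j in [5,7]:
  j=5: fails
  j=6: fails
  j=7: holds
Found at j=7 → formula holds.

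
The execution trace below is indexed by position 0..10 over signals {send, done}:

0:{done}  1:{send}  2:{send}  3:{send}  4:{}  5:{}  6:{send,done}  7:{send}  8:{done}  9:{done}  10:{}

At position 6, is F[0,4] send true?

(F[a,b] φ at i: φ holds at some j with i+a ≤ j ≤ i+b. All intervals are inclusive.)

Check send at each j in [6,10]:
  j=6: true
  j=7: true
  j=8: false
  j=9: false
  j=10: false
Found at j=6 → formula holds.

Holds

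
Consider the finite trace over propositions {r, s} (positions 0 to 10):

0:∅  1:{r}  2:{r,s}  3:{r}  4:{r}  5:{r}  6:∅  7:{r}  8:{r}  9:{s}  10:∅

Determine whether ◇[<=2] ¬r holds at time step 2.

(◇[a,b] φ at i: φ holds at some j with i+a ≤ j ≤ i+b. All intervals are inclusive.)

Does not hold

Check ¬r at each j in [2,4]:
  j=2: false
  j=3: false
  j=4: false
No position in the window satisfies it → formula fails.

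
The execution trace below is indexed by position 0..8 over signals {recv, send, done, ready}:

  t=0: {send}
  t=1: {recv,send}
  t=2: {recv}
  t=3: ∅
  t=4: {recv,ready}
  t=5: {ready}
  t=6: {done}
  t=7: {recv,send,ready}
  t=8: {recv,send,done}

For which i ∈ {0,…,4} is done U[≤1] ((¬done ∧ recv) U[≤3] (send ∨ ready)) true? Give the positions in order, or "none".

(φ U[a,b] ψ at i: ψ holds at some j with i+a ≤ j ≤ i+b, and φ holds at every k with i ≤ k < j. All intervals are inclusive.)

Evaluate at each i in [0,4]:
  i=0: ✓ (rhs at j=0)
  i=1: ✓ (rhs at j=1)
  i=2: ✗ (no rhs in [2,3])
  i=3: ✗ (lhs fails at k=3 before rhs at j=4)
  i=4: ✓ (rhs at j=4)

0, 1, 4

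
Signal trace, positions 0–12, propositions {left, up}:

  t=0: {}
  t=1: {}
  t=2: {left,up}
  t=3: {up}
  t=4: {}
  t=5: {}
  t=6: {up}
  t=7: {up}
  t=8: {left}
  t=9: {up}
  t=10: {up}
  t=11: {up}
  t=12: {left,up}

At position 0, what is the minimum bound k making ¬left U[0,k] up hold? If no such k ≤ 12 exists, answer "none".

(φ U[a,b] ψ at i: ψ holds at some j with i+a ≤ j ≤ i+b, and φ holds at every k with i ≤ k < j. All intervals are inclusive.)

2

Need earliest j ≥ 0 with up, and ¬left at every k in [0,j-1].
  j=0: rhs fails.
  j=1: rhs fails.
  j=2: rhs holds; lhs holds on [0,1]. k = 2.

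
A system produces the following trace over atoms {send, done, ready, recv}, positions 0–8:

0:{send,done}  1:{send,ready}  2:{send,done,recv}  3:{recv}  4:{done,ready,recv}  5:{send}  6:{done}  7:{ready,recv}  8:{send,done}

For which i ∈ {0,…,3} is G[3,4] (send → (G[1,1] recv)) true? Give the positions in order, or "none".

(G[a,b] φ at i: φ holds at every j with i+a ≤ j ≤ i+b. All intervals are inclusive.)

Evaluate at each i in [0,3]:
  i=0: ✓ (all of [3,4])
  i=1: ✗ (fails at j=5)
  i=2: ✗ (fails at j=5)
  i=3: ✓ (all of [6,7])

0, 3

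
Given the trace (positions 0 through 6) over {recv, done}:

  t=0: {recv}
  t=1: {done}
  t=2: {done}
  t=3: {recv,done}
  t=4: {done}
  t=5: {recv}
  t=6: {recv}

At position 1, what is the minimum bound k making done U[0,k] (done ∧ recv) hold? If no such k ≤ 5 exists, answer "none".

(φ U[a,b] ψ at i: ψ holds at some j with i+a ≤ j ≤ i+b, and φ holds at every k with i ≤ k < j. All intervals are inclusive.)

Need earliest j ≥ 1 with (done ∧ recv), and done at every k in [1,j-1].
  j=1: rhs fails.
  j=2: rhs fails.
  j=3: rhs holds; lhs holds on [1,2]. k = 2.

2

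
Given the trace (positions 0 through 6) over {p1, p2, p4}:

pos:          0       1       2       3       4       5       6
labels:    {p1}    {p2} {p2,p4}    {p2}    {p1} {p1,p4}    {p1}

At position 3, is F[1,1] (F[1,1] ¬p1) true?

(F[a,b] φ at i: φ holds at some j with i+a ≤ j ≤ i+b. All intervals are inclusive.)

No

Check F[1,1] ¬p1 at each j in [4,4]:
  j=4: fails (none in [5,5])
No position in the window satisfies it → formula fails.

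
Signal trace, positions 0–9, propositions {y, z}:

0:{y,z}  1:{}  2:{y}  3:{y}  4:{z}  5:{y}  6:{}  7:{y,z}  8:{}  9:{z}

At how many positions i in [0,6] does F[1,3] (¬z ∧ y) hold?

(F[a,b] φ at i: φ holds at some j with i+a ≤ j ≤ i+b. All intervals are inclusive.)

Evaluate at each i in [0,6]:
  i=0: ✓ (witness j=2)
  i=1: ✓ (witness j=2)
  i=2: ✓ (witness j=3)
  i=3: ✓ (witness j=5)
  i=4: ✓ (witness j=5)
  i=5: ✗ (none in [6,8])
  i=6: ✗ (none in [7,9])
Positions where it holds: {0, 1, 2, 3, 4} → 5.

5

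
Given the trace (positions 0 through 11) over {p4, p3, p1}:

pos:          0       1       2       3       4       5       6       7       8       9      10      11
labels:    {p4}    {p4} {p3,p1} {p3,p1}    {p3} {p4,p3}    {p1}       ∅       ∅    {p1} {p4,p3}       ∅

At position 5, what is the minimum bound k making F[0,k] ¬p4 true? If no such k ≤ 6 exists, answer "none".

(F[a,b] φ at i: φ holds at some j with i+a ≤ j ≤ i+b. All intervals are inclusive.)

Scan j = 5,6,… for ¬p4:
  j=5: fails
  j=6: holds
First hit at j=6, so smallest k = 6-5 = 1.

1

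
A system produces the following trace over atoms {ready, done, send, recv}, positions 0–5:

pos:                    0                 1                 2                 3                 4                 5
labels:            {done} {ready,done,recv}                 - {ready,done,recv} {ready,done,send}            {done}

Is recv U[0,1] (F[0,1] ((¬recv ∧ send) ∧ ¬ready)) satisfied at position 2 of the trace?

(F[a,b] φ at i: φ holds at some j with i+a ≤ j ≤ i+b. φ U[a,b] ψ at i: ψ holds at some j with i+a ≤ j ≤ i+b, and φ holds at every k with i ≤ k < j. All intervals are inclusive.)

No

Need some j in [2,3] with F[0,1] ((¬recv ∧ send) ∧ ¬ready), and recv at every k in [2,j-1].
  j=2: F[0,1] ((¬recv ∧ send) ∧ ¬ready) — fails (none in [2,3]).
  j=3: F[0,1] ((¬recv ∧ send) ∧ ¬ready) — fails (none in [3,4]).
No j in the window works → until fails.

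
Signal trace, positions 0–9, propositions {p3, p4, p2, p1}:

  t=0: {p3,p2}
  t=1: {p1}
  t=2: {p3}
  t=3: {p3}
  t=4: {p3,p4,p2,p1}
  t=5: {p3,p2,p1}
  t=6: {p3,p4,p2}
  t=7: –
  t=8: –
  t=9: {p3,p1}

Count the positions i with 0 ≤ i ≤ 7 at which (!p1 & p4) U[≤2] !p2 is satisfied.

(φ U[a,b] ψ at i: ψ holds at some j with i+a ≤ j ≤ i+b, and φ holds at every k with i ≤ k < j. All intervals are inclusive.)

Evaluate at each i in [0,7]:
  i=0: ✗ (lhs fails at k=0 before rhs at j=1)
  i=1: ✓ (rhs at j=1)
  i=2: ✓ (rhs at j=2)
  i=3: ✓ (rhs at j=3)
  i=4: ✗ (no rhs in [4,6])
  i=5: ✗ (lhs fails at k=5 before rhs at j=7)
  i=6: ✓ (rhs at j=7; lhs holds on [6,6])
  i=7: ✓ (rhs at j=7)
Positions where it holds: {1, 2, 3, 6, 7} → 5.

5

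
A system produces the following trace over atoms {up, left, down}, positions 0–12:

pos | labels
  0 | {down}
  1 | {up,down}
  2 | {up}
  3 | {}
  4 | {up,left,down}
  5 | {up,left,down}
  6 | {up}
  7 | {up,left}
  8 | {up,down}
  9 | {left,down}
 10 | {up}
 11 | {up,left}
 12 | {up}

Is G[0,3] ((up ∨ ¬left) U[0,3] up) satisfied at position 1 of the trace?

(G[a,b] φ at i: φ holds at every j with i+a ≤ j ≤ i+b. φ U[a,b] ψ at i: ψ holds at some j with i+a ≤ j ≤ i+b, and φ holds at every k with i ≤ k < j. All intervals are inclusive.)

Check ((up ∨ ¬left) U[0,3] up) at every j in [1,4]:
  j=1: holds
  j=2: holds
  j=3: holds
  j=4: holds
All positions satisfy it → formula holds.

Holds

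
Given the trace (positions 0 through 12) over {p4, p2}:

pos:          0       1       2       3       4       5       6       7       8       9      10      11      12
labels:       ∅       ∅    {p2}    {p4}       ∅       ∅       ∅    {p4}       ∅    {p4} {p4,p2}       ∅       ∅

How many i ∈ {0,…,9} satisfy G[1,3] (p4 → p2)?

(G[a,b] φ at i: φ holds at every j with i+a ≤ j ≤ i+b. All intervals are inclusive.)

Evaluate at each i in [0,9]:
  i=0: ✗ (fails at j=3)
  i=1: ✗ (fails at j=3)
  i=2: ✗ (fails at j=3)
  i=3: ✓ (all of [4,6])
  i=4: ✗ (fails at j=7)
  i=5: ✗ (fails at j=7)
  i=6: ✗ (fails at j=7)
  i=7: ✗ (fails at j=9)
  i=8: ✗ (fails at j=9)
  i=9: ✓ (all of [10,12])
Positions where it holds: {3, 9} → 2.

2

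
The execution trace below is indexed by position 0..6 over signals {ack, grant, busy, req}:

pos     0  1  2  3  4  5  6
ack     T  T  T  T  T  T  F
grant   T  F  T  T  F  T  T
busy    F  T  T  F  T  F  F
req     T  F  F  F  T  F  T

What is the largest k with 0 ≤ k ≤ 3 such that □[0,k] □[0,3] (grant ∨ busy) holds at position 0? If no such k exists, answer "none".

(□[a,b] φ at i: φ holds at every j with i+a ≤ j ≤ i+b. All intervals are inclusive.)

3

□[0,3] (grant ∨ busy) must hold from j=0 onward; find where it first fails.
  j=0: holds
  j=1: holds
  j=2: holds
  j=3: holds
Holds through j=3; largest k = 3.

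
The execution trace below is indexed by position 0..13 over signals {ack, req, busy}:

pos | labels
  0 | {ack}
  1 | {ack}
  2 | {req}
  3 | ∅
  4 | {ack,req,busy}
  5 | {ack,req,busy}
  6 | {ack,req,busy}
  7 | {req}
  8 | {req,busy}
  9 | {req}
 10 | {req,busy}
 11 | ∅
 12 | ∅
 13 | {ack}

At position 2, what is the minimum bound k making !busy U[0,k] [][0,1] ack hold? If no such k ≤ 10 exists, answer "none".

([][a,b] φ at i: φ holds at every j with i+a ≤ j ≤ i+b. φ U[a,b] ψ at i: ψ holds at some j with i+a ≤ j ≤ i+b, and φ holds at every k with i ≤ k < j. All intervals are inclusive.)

Need earliest j ≥ 2 with [][0,1] ack, and !busy at every k in [2,j-1].
  j=2: rhs fails.
  j=3: rhs fails.
  j=4: rhs holds; lhs holds on [2,3]. k = 2.

2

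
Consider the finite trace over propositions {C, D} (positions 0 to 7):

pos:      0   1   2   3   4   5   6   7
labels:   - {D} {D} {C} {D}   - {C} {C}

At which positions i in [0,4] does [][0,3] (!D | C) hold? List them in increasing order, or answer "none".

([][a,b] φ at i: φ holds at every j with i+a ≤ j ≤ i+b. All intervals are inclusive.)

Evaluate at each i in [0,4]:
  i=0: ✗ (fails at j=1)
  i=1: ✗ (fails at j=1)
  i=2: ✗ (fails at j=2)
  i=3: ✗ (fails at j=4)
  i=4: ✗ (fails at j=4)

none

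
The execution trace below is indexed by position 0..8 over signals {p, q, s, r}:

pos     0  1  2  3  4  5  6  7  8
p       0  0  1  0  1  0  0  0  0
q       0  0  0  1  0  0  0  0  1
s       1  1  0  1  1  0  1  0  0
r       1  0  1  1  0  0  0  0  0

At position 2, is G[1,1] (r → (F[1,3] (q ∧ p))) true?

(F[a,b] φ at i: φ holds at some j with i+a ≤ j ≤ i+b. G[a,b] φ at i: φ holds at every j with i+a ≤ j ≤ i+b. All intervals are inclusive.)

False

Check (r → (F[1,3] (q ∧ p))) at every j in [3,3]:
  j=3: antecedent true; consequent fails (none in [4,6]) → ✗
Fails at j=3 → formula fails.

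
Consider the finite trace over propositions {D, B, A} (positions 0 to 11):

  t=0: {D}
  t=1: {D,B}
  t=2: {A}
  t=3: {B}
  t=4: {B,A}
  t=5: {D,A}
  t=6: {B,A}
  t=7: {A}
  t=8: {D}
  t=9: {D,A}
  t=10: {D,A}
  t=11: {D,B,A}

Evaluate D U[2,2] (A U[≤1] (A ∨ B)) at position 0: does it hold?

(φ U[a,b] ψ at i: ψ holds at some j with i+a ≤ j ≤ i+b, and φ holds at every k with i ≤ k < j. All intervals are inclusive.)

Need some j in [2,2] with (A U[≤1] (A ∨ B)), and D at every k in [0,j-1].
  j=2: (A U[≤1] (A ∨ B)) holds; D holds at every k in [0,1] → satisfied.

True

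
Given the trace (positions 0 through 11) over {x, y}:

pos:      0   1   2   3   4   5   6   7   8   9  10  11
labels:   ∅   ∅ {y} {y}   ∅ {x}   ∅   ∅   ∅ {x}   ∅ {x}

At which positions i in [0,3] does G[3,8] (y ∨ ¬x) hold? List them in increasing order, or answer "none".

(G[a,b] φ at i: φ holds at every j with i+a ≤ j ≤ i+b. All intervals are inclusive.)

Evaluate at each i in [0,3]:
  i=0: ✗ (fails at j=5)
  i=1: ✗ (fails at j=5)
  i=2: ✗ (fails at j=5)
  i=3: ✗ (fails at j=9)

none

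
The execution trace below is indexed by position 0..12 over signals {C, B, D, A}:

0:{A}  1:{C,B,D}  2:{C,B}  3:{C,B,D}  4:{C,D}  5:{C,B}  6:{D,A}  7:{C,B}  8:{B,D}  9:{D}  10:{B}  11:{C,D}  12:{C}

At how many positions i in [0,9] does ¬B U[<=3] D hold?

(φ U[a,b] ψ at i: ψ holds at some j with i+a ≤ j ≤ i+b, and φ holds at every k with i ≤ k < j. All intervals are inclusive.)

Evaluate at each i in [0,9]:
  i=0: ✓ (rhs at j=1; lhs holds on [0,0])
  i=1: ✓ (rhs at j=1)
  i=2: ✗ (lhs fails at k=2 before rhs at j=3)
  i=3: ✓ (rhs at j=3)
  i=4: ✓ (rhs at j=4)
  i=5: ✗ (lhs fails at k=5 before rhs at j=6)
  i=6: ✓ (rhs at j=6)
  i=7: ✗ (lhs fails at k=7 before rhs at j=8)
  i=8: ✓ (rhs at j=8)
  i=9: ✓ (rhs at j=9)
Positions where it holds: {0, 1, 3, 4, 6, 8, 9} → 7.

7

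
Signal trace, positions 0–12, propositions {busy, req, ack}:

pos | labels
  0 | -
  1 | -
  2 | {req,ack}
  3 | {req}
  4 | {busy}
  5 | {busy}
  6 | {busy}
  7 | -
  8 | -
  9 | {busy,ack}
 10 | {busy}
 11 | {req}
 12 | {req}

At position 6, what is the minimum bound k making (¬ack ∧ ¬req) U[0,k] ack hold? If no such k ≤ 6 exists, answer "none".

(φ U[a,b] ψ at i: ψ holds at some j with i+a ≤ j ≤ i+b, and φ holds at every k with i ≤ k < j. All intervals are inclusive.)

3

Need earliest j ≥ 6 with ack, and (¬ack ∧ ¬req) at every k in [6,j-1].
  j=6: rhs fails.
  j=7: rhs fails.
  j=8: rhs fails.
  j=9: rhs holds; lhs holds on [6,8]. k = 3.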